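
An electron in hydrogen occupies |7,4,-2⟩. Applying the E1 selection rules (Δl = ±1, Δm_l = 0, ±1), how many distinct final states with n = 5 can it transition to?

3

E1 requires Δl = ±1, so l_f ∈ {3, 5}; with 0 ≤ l_f ≤ n_f−1 = 4, the allowed l_f values are {3}.
For l_f = 3: m_f ∈ {m_i−1, m_i, m_i+1} ∩ [−3, 3] = {-3, -2, -1} → 3 states.
Total: 3.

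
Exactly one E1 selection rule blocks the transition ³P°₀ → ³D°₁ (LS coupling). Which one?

parity

Parity must change: odd → odd — violated.
ΔS = 0: S: 1 → 1 — satisfied.
ΔL = 0, ±1 (not L=0↔0): L: 1 → 2, ΔL = +1 — satisfied.
ΔJ = 0, ±1 (not J=0↔0): J: 0 → 1, ΔJ = +1 — satisfied.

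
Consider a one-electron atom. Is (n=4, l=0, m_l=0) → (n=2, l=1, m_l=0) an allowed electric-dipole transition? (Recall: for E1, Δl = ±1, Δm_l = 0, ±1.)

l: 0 → 1 (Δl = +1). Δl = ±1 ok.
Δm_l = 0 − (0) = +0. E1 requires Δm_l = 0, ±1: ok.
All E1 selection rules are satisfied.

allowed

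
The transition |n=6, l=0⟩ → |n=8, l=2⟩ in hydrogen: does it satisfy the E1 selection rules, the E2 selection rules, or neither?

E2

Δl = 2 − 0 = +2; l_i + l_f = 2.
E1 (Δl = ±1): not satisfied.
E2 (Δl = 0,±2, l_i+l_f ≥ 2): satisfied.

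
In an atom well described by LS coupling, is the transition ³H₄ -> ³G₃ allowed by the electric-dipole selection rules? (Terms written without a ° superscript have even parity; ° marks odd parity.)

forbidden

Parity must change: even → even — violated.
ΔS = 0: S: 1 → 1 — satisfied.
ΔL = 0, ±1 (not L=0↔0): L: 5 → 4, ΔL = -1 — satisfied.
ΔJ = 0, ±1 (not J=0↔0): J: 4 → 3, ΔJ = -1 — satisfied.
Rule(s) violated: parity.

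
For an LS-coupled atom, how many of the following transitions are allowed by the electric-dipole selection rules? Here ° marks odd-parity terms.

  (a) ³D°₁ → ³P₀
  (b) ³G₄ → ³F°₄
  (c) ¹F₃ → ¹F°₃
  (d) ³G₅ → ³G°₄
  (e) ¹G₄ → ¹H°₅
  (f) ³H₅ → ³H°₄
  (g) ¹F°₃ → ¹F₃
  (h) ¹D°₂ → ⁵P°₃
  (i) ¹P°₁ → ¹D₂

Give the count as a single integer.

(a) allowed
(b) allowed
(c) allowed
(d) allowed
(e) allowed
(f) allowed
(g) allowed
(h) forbidden (parity, ΔS fail)
(i) allowed
Total allowed: 8 of 9.

8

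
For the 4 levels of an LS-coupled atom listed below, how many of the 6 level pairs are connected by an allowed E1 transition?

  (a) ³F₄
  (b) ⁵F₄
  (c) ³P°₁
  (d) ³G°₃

(a)–(b): forbidden (parity, ΔS).
(a)–(c): forbidden (ΔL, ΔJ).
(a)–(d): allowed.
(b)–(c): forbidden (ΔS, ΔL, ΔJ).
(b)–(d): forbidden (ΔS).
(c)–(d): forbidden (parity, ΔL, ΔJ).
Allowed pairs: 1 of 6.

1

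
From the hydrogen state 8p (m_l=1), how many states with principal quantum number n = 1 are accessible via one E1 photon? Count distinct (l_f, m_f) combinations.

1

E1 requires Δl = ±1, so l_f ∈ {0, 2}; with 0 ≤ l_f ≤ n_f−1 = 0, the allowed l_f values are {0}.
For l_f = 0: m_f ∈ {m_i−1, m_i, m_i+1} ∩ [−0, 0] = {0} → 1 state.
Total: 1.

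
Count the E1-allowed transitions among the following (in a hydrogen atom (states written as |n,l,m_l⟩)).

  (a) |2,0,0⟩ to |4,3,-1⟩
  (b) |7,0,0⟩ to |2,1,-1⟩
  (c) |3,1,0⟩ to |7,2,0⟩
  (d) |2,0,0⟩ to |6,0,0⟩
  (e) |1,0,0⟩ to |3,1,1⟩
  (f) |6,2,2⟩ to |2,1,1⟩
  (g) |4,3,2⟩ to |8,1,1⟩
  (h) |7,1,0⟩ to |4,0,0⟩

(a) forbidden — Δl = +3 (E1 requires Δl = ±1)
(b) allowed
(c) allowed
(d) forbidden — Δl = +0 (E1 requires Δl = ±1)
(e) allowed
(f) allowed
(g) forbidden — Δl = -2 (E1 requires Δl = ±1)
(h) allowed
Total allowed: 5 of 8.

5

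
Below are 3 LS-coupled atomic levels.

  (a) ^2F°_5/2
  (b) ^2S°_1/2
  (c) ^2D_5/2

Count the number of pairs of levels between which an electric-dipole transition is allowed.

1

(a)–(b): forbidden (parity, ΔL, ΔJ).
(a)–(c): allowed.
(b)–(c): forbidden (ΔL, ΔJ).
Allowed pairs: 1 of 3.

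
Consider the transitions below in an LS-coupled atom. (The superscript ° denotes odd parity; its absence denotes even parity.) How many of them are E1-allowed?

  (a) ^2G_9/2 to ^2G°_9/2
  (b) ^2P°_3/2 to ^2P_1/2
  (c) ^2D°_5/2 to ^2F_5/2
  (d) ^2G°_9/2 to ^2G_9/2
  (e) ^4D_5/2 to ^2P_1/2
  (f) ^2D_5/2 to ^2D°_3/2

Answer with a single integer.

(a) allowed
(b) allowed
(c) allowed
(d) allowed
(e) forbidden (parity, ΔS, ΔJ fail)
(f) allowed
Total allowed: 5 of 6.

5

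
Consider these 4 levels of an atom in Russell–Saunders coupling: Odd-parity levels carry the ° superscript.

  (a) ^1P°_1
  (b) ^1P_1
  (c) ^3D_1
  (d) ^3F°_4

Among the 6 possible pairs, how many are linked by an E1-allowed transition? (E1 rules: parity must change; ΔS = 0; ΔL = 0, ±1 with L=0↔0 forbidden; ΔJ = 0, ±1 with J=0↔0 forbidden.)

1

(a)–(b): allowed.
(a)–(c): forbidden (ΔS).
(a)–(d): forbidden (parity, ΔS, ΔL, ΔJ).
(b)–(c): forbidden (parity, ΔS).
(b)–(d): forbidden (ΔS, ΔL, ΔJ).
(c)–(d): forbidden (ΔJ).
Allowed pairs: 1 of 6.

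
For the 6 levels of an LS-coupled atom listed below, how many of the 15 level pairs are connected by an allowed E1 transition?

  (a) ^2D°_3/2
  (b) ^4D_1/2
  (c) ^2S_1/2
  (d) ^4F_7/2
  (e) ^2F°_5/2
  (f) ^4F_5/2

0

(a)–(b): forbidden (ΔS).
(a)–(c): forbidden (ΔL).
(a)–(d): forbidden (ΔS, ΔJ).
(a)–(e): forbidden (parity).
(a)–(f): forbidden (ΔS).
(b)–(c): forbidden (parity, ΔS, ΔL).
(b)–(d): forbidden (parity, ΔJ).
(b)–(e): forbidden (ΔS, ΔJ).
(b)–(f): forbidden (parity, ΔJ).
(c)–(d): forbidden (parity, ΔS, ΔL, ΔJ).
(c)–(e): forbidden (ΔL, ΔJ).
(c)–(f): forbidden (parity, ΔS, ΔL, ΔJ).
(d)–(e): forbidden (ΔS).
(d)–(f): forbidden (parity).
(e)–(f): forbidden (ΔS).
Allowed pairs: 0 of 15.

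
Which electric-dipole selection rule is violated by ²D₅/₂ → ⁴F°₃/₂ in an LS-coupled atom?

Reading off the term symbols: S 1/2→3/2, L 2→3, J 5/2→3/2, parity even→odd.
Parity must change: even → odd — ok.
ΔS = 0: S: 1/2 → 3/2 — fails.
ΔL = 0, ±1 (not L=0↔0): L: 2 → 3, ΔL = +1 — ok.
ΔJ = 0, ±1 (not J=0↔0): J: 5/2 → 3/2, ΔJ = -1 — ok.

the ΔS = 0 rule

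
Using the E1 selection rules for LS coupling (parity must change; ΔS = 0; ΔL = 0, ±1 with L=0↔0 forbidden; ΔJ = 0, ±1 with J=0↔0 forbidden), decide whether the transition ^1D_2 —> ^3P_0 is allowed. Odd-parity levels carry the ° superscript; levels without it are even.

Initial level: S=0, L=2, J=2, parity even. Final level: S=1, L=1, J=0, parity even.
Parity must change: even → even — ✗.
ΔS = 0: S: 0 → 1 — ✗.
ΔL = 0, ±1 (not L=0↔0): L: 2 → 1, ΔL = -1 — ✓.
ΔJ = 0, ±1 (not J=0↔0): J: 2 → 0, ΔJ = -2 — ✗.
Rule(s) violated: parity, ΔS, ΔJ.

forbidden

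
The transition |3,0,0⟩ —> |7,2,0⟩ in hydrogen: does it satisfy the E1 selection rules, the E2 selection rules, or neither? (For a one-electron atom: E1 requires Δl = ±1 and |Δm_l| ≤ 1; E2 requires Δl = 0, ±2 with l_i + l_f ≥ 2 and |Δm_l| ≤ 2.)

Δl = 2 − 0 = +2; l_i + l_f = 2.
Δm_l = +0.
E1 (Δl = ±1, |Δm_l| ≤ 1): not satisfied.
E2 (Δl = 0,±2, l_i+l_f ≥ 2, |Δm_l| ≤ 2): satisfied.

E2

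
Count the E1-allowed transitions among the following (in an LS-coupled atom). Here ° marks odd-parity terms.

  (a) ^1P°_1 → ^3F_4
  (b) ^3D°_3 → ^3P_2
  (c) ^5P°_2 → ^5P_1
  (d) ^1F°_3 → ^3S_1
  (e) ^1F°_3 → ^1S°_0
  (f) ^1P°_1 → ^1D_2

(a) forbidden (ΔS, ΔL, ΔJ fail)
(b) allowed
(c) allowed
(d) forbidden (ΔS, ΔL, ΔJ fail)
(e) forbidden (parity, ΔL, ΔJ fail)
(f) allowed
Total allowed: 3 of 6.

3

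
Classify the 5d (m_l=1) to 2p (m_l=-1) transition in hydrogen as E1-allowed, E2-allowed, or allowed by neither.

neither

Δl = 1 − 2 = -1; l_i + l_f = 3.
Δm_l = -2.
E1 (Δl = ±1, |Δm_l| ≤ 1): not satisfied.
E2 (Δl = 0,±2, l_i+l_f ≥ 2, |Δm_l| ≤ 2): not satisfied.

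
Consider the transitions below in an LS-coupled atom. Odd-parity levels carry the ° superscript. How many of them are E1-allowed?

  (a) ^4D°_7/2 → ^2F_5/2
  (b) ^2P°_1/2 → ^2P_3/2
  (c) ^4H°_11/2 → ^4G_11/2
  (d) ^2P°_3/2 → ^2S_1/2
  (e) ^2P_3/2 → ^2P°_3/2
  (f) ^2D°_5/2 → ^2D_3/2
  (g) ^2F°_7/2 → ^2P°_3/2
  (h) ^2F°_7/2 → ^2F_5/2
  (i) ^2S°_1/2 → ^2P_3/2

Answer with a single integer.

7

(a) forbidden (ΔS fails)
(b) allowed
(c) allowed
(d) allowed
(e) allowed
(f) allowed
(g) forbidden (parity, ΔL, ΔJ fail)
(h) allowed
(i) allowed
Total allowed: 7 of 9.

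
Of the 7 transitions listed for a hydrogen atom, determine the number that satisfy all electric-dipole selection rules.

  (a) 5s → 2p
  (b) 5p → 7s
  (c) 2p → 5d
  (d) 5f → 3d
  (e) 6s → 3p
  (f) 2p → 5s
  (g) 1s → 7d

(a) allowed
(b) allowed
(c) allowed
(d) allowed
(e) allowed
(f) allowed
(g) forbidden — Δl = +2 (E1 requires Δl = ±1)
Total allowed: 6 of 7.

6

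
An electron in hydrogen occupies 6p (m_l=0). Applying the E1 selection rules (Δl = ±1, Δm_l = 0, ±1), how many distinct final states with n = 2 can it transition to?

1

E1 requires Δl = ±1, so l_f ∈ {0, 2}; with 0 ≤ l_f ≤ n_f−1 = 1, the allowed l_f values are {0}.
For l_f = 0: m_f ∈ {m_i−1, m_i, m_i+1} ∩ [−0, 0] = {0} → 1 state.
Total: 1.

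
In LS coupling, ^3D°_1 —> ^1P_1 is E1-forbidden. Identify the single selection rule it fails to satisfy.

ΔL = 0, ±1 (not L=0↔0): L: 2 → 1, ΔL = -1 — passes.
ΔS = 0: S: 1 → 0 — fails.
Parity must change: odd → even — passes.
ΔJ = 0, ±1 (not J=0↔0): J: 1 → 1, ΔJ = +0 — passes.

the ΔS = 0 rule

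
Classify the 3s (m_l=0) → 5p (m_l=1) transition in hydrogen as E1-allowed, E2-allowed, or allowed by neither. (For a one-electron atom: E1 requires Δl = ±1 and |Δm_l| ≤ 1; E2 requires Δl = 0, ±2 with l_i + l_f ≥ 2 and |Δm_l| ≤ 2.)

E1

Δl = 1 − 0 = +1; l_i + l_f = 1.
Δm_l = +1.
E1 (Δl = ±1, |Δm_l| ≤ 1): satisfied.
E2 (Δl = 0,±2, l_i+l_f ≥ 2, |Δm_l| ≤ 2): not satisfied.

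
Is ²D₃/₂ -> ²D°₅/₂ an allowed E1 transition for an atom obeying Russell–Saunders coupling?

Initial level: S=1/2, L=2, J=3/2, parity even. Final level: S=1/2, L=2, J=5/2, parity odd.
Parity must change: even → odd — satisfied.
ΔS = 0: S: 1/2 → 1/2 — satisfied.
ΔL = 0, ±1 (not L=0↔0): L: 2 → 2, ΔL = +0 — satisfied.
ΔJ = 0, ±1 (not J=0↔0): J: 3/2 → 5/2, ΔJ = +1 — satisfied.
All four E1 rules are satisfied.

allowed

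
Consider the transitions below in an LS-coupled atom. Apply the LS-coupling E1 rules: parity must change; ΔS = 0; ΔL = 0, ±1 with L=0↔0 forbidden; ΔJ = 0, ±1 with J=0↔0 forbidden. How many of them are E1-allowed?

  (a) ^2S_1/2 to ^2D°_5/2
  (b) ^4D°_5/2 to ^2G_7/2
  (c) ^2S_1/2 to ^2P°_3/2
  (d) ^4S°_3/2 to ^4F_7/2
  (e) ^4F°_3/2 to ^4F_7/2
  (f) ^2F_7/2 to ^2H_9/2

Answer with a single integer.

1

(a) forbidden (ΔL, ΔJ fail)
(b) forbidden (ΔS, ΔL fail)
(c) allowed
(d) forbidden (ΔL, ΔJ fail)
(e) forbidden (ΔJ fails)
(f) forbidden (parity, ΔL fail)
Total allowed: 1 of 6.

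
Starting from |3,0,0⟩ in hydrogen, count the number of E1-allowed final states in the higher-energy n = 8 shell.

E1 requires Δl = ±1, so l_f ∈ {-1, 1}; with 0 ≤ l_f ≤ n_f−1 = 7, the allowed l_f values are {1}.
For l_f = 1: m_f ∈ {m_i−1, m_i, m_i+1} ∩ [−1, 1] = {-1, 0, 1} → 3 states.
Total: 3.

3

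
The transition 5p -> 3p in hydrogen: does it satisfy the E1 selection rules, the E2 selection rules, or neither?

Δl = 1 − 1 = +0; l_i + l_f = 2.
E1 (Δl = ±1): not satisfied.
E2 (Δl = 0,±2, l_i+l_f ≥ 2): satisfied.

E2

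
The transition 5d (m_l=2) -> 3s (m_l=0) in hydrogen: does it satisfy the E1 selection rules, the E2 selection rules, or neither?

E2

Δl = 0 − 2 = -2; l_i + l_f = 2.
Δm_l = -2.
E1 (Δl = ±1, |Δm_l| ≤ 1): not satisfied.
E2 (Δl = 0,±2, l_i+l_f ≥ 2, |Δm_l| ≤ 2): satisfied.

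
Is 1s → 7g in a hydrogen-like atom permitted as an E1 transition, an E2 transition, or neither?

Δl = 4 − 0 = +4; l_i + l_f = 4.
E1 (Δl = ±1): not satisfied.
E2 (Δl = 0,±2, l_i+l_f ≥ 2): not satisfied.

neither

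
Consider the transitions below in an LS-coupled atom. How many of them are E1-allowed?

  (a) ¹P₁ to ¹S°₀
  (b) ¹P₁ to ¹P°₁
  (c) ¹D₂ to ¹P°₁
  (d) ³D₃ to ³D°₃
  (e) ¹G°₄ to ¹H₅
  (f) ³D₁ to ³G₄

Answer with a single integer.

(a) allowed
(b) allowed
(c) allowed
(d) allowed
(e) allowed
(f) forbidden (parity, ΔL, ΔJ fail)
Total allowed: 5 of 6.

5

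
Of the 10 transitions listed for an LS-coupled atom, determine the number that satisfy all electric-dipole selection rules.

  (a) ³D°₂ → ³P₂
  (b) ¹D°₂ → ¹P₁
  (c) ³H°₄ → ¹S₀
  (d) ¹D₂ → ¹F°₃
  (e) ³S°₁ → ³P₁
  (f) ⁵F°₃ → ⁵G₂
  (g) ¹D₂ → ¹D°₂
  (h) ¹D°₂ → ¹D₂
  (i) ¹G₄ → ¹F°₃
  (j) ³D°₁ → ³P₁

(a) allowed
(b) allowed
(c) forbidden (ΔS, ΔL, ΔJ fail)
(d) allowed
(e) allowed
(f) allowed
(g) allowed
(h) allowed
(i) allowed
(j) allowed
Total allowed: 9 of 10.

9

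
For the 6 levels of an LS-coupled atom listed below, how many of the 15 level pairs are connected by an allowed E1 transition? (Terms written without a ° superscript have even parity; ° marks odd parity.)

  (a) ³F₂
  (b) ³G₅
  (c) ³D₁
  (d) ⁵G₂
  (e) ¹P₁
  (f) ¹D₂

0

(a)–(b): forbidden (parity, ΔJ).
(a)–(c): forbidden (parity).
(a)–(d): forbidden (parity, ΔS).
(a)–(e): forbidden (parity, ΔS, ΔL).
(a)–(f): forbidden (parity, ΔS).
(b)–(c): forbidden (parity, ΔL, ΔJ).
(b)–(d): forbidden (parity, ΔS, ΔJ).
(b)–(e): forbidden (parity, ΔS, ΔL, ΔJ).
(b)–(f): forbidden (parity, ΔS, ΔL, ΔJ).
(c)–(d): forbidden (parity, ΔS, ΔL).
(c)–(e): forbidden (parity, ΔS).
(c)–(f): forbidden (parity, ΔS).
(d)–(e): forbidden (parity, ΔS, ΔL).
(d)–(f): forbidden (parity, ΔS, ΔL).
(e)–(f): forbidden (parity).
Allowed pairs: 0 of 15.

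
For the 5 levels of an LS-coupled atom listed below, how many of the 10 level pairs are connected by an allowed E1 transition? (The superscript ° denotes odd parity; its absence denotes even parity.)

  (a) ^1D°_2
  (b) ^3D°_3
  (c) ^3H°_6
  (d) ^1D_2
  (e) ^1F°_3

2

(a)–(b): forbidden (parity, ΔS).
(a)–(c): forbidden (parity, ΔS, ΔL, ΔJ).
(a)–(d): allowed.
(a)–(e): forbidden (parity).
(b)–(c): forbidden (parity, ΔL, ΔJ).
(b)–(d): forbidden (ΔS).
(b)–(e): forbidden (parity, ΔS).
(c)–(d): forbidden (ΔS, ΔL, ΔJ).
(c)–(e): forbidden (parity, ΔS, ΔL, ΔJ).
(d)–(e): allowed.
Allowed pairs: 2 of 10.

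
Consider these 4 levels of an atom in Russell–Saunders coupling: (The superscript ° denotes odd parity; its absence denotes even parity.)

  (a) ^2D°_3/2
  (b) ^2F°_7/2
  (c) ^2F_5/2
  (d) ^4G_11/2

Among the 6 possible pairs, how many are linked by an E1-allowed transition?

(a)–(b): forbidden (parity, ΔJ).
(a)–(c): allowed.
(a)–(d): forbidden (ΔS, ΔL, ΔJ).
(b)–(c): allowed.
(b)–(d): forbidden (ΔS, ΔJ).
(c)–(d): forbidden (parity, ΔS, ΔJ).
Allowed pairs: 2 of 6.

2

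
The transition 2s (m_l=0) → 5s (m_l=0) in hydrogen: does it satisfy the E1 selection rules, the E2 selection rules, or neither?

Δl = 0 − 0 = +0; l_i + l_f = 0.
Δm_l = +0.
E1 (Δl = ±1, |Δm_l| ≤ 1): not satisfied.
E2 (Δl = 0,±2, l_i+l_f ≥ 2, |Δm_l| ≤ 2): not satisfied.

neither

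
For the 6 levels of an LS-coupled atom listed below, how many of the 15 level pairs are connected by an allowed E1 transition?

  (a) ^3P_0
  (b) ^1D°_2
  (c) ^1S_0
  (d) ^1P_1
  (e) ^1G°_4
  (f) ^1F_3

(a)–(b): forbidden (ΔS, ΔJ).
(a)–(c): forbidden (parity, ΔS, ΔJ).
(a)–(d): forbidden (parity, ΔS).
(a)–(e): forbidden (ΔS, ΔL, ΔJ).
(a)–(f): forbidden (parity, ΔS, ΔL, ΔJ).
(b)–(c): forbidden (ΔL, ΔJ).
(b)–(d): allowed.
(b)–(e): forbidden (parity, ΔL, ΔJ).
(b)–(f): allowed.
(c)–(d): forbidden (parity).
(c)–(e): forbidden (ΔL, ΔJ).
(c)–(f): forbidden (parity, ΔL, ΔJ).
(d)–(e): forbidden (ΔL, ΔJ).
(d)–(f): forbidden (parity, ΔL, ΔJ).
(e)–(f): allowed.
Allowed pairs: 3 of 15.

3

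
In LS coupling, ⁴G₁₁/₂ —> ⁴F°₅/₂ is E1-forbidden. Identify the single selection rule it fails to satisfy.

the ΔJ = 0, ±1 rule

Initial level: S=3/2, L=4, J=11/2, parity even. Final level: S=3/2, L=3, J=5/2, parity odd.
Parity must change: even → odd — ok.
ΔS = 0: S: 3/2 → 3/2 — ok.
ΔL = 0, ±1 (not L=0↔0): L: 4 → 3, ΔL = -1 — ok.
ΔJ = 0, ±1 (not J=0↔0): J: 11/2 → 5/2, ΔJ = -3 — fails.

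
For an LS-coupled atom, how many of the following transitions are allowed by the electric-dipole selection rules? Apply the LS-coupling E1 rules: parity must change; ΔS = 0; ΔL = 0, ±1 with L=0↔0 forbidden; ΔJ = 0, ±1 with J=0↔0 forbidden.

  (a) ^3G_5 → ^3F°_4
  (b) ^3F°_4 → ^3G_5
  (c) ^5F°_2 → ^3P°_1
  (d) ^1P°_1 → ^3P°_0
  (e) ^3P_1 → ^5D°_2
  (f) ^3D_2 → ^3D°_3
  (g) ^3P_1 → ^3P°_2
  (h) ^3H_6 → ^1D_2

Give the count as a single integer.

(a) allowed
(b) allowed
(c) forbidden (parity, ΔS, ΔL fail)
(d) forbidden (parity, ΔS fail)
(e) forbidden (ΔS fails)
(f) allowed
(g) allowed
(h) forbidden (parity, ΔS, ΔL, ΔJ fail)
Total allowed: 4 of 8.

4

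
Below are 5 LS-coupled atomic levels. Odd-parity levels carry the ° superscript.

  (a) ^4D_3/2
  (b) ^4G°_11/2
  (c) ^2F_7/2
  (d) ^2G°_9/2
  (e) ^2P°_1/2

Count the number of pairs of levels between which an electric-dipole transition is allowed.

(a)–(b): forbidden (ΔL, ΔJ).
(a)–(c): forbidden (parity, ΔS, ΔJ).
(a)–(d): forbidden (ΔS, ΔL, ΔJ).
(a)–(e): forbidden (ΔS).
(b)–(c): forbidden (ΔS, ΔJ).
(b)–(d): forbidden (parity, ΔS).
(b)–(e): forbidden (parity, ΔS, ΔL, ΔJ).
(c)–(d): allowed.
(c)–(e): forbidden (ΔL, ΔJ).
(d)–(e): forbidden (parity, ΔL, ΔJ).
Allowed pairs: 1 of 10.

1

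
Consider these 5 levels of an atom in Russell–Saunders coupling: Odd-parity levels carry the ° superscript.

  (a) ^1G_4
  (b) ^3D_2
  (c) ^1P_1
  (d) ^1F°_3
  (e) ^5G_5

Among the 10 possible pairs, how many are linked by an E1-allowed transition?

(a)–(b): forbidden (parity, ΔS, ΔL, ΔJ).
(a)–(c): forbidden (parity, ΔL, ΔJ).
(a)–(d): allowed.
(a)–(e): forbidden (parity, ΔS).
(b)–(c): forbidden (parity, ΔS).
(b)–(d): forbidden (ΔS).
(b)–(e): forbidden (parity, ΔS, ΔL, ΔJ).
(c)–(d): forbidden (ΔL, ΔJ).
(c)–(e): forbidden (parity, ΔS, ΔL, ΔJ).
(d)–(e): forbidden (ΔS, ΔJ).
Allowed pairs: 1 of 10.

1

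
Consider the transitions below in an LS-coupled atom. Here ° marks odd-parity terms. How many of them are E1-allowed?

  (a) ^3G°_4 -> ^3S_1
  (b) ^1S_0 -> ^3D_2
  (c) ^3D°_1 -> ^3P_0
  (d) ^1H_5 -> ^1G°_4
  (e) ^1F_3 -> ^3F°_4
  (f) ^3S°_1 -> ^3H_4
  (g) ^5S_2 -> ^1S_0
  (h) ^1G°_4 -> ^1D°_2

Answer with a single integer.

(a) forbidden (ΔL, ΔJ fail)
(b) forbidden (parity, ΔS, ΔL, ΔJ fail)
(c) allowed
(d) allowed
(e) forbidden (ΔS fails)
(f) forbidden (ΔL, ΔJ fail)
(g) forbidden (parity, ΔS, ΔL, ΔJ fail)
(h) forbidden (parity, ΔL, ΔJ fail)
Total allowed: 2 of 8.

2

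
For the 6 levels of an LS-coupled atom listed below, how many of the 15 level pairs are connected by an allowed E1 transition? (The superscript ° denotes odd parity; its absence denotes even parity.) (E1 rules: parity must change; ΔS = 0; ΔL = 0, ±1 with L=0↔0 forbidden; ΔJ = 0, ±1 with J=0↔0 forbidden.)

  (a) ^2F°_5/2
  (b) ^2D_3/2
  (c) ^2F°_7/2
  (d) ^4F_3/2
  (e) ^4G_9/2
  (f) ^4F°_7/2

2

(a)–(b): allowed.
(a)–(c): forbidden (parity).
(a)–(d): forbidden (ΔS).
(a)–(e): forbidden (ΔS, ΔJ).
(a)–(f): forbidden (parity, ΔS).
(b)–(c): forbidden (ΔJ).
(b)–(d): forbidden (parity, ΔS).
(b)–(e): forbidden (parity, ΔS, ΔL, ΔJ).
(b)–(f): forbidden (ΔS, ΔJ).
(c)–(d): forbidden (ΔS, ΔJ).
(c)–(e): forbidden (ΔS).
(c)–(f): forbidden (parity, ΔS).
(d)–(e): forbidden (parity, ΔJ).
(d)–(f): forbidden (ΔJ).
(e)–(f): allowed.
Allowed pairs: 2 of 15.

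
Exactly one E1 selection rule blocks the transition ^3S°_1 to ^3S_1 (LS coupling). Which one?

Initial level: S=1, L=0, J=1, parity odd. Final level: S=1, L=0, J=1, parity even.
Parity must change: odd → even — satisfied.
ΔS = 0: S: 1 → 1 — satisfied.
ΔL = 0, ±1 (not L=0↔0): L: 0 → 0, ΔL = +0 — violated.
ΔJ = 0, ±1 (not J=0↔0): J: 1 → 1, ΔJ = +0 — satisfied.

the L=0 ↔ L=0 exclusion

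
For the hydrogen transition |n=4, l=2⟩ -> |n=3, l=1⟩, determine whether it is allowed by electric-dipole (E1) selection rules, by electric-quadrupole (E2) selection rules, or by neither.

E1

Δl = 1 − 2 = -1; l_i + l_f = 3.
E1 (Δl = ±1): satisfied.
E2 (Δl = 0,±2, l_i+l_f ≥ 2): not satisfied.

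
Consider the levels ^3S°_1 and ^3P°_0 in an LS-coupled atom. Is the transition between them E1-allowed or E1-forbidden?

Initial level: S=1, L=0, J=1, parity odd. Final level: S=1, L=1, J=0, parity odd.
Parity must change: odd → odd — ✗.
ΔS = 0: S: 1 → 1 — ✓.
ΔL = 0, ±1 (not L=0↔0): L: 0 → 1, ΔL = +1 — ✓.
ΔJ = 0, ±1 (not J=0↔0): J: 1 → 0, ΔJ = -1 — ✓.
Rule(s) violated: parity.

forbidden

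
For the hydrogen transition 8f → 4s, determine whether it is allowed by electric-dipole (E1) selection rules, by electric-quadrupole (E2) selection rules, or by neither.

neither

Δl = 0 − 3 = -3; l_i + l_f = 3.
E1 (Δl = ±1): not satisfied.
E2 (Δl = 0,±2, l_i+l_f ≥ 2): not satisfied.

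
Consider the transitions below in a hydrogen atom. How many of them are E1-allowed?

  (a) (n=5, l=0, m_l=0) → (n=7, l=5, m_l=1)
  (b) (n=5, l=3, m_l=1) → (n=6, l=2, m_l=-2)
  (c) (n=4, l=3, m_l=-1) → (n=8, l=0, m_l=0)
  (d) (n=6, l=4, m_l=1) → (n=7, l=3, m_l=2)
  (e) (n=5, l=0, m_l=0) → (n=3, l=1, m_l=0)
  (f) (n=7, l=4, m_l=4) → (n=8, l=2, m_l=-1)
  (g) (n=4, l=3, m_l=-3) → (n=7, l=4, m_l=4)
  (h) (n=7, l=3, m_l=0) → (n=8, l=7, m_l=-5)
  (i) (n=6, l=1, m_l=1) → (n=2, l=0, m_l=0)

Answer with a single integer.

3

(a) forbidden — Δl = +5 (E1 requires Δl = ±1)
(b) forbidden — Δm_l = -3 (E1 requires Δm_l = 0, ±1)
(c) forbidden — Δl = -3 (E1 requires Δl = ±1)
(d) allowed
(e) allowed
(f) forbidden — Δl = -2 (E1 requires Δl = ±1); Δm_l = -5 (E1 requires Δm_l = 0, ±1)
(g) forbidden — Δm_l = +7 (E1 requires Δm_l = 0, ±1)
(h) forbidden — Δl = +4 (E1 requires Δl = ±1); Δm_l = -5 (E1 requires Δm_l = 0, ±1)
(i) allowed
Total allowed: 3 of 9.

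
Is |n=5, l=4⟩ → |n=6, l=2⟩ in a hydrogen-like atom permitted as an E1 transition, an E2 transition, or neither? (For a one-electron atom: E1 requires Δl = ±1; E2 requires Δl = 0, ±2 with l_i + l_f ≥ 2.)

E2

Δl = 2 − 4 = -2; l_i + l_f = 6.
E1 (Δl = ±1): not satisfied.
E2 (Δl = 0,±2, l_i+l_f ≥ 2): satisfied.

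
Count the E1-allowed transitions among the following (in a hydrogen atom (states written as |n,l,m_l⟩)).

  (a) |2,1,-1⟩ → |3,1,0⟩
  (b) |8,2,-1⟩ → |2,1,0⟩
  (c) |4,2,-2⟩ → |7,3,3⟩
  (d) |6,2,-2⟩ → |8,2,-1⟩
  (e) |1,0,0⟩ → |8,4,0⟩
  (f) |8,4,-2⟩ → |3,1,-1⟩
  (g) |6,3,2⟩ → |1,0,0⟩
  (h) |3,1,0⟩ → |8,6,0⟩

1

(a) forbidden — Δl = +0 (E1 requires Δl = ±1)
(b) allowed
(c) forbidden — Δm_l = +5 (E1 requires Δm_l = 0, ±1)
(d) forbidden — Δl = +0 (E1 requires Δl = ±1)
(e) forbidden — Δl = +4 (E1 requires Δl = ±1)
(f) forbidden — Δl = -3 (E1 requires Δl = ±1)
(g) forbidden — Δl = -3 (E1 requires Δl = ±1); Δm_l = -2 (E1 requires Δm_l = 0, ±1)
(h) forbidden — Δl = +5 (E1 requires Δl = ±1)
Total allowed: 1 of 8.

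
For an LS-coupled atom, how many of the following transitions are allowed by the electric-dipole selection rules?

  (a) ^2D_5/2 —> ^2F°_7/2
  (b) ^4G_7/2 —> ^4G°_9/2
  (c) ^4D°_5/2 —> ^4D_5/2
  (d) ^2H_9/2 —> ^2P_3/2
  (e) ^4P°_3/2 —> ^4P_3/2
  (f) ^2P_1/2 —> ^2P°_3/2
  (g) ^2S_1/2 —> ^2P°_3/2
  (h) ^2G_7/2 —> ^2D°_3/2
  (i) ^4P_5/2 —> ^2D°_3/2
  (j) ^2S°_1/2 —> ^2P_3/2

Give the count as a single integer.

7

(a) allowed
(b) allowed
(c) allowed
(d) forbidden (parity, ΔL, ΔJ fail)
(e) allowed
(f) allowed
(g) allowed
(h) forbidden (ΔL, ΔJ fail)
(i) forbidden (ΔS fails)
(j) allowed
Total allowed: 7 of 10.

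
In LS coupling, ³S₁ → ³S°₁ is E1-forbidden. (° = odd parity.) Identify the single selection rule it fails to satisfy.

Initial level: S=1, L=0, J=1, parity even. Final level: S=1, L=0, J=1, parity odd.
Parity must change: even → odd — satisfied.
ΔS = 0: S: 1 → 1 — satisfied.
ΔJ = 0, ±1 (not J=0↔0): J: 1 → 1, ΔJ = +0 — satisfied.
ΔL = 0, ±1 (not L=0↔0): L: 0 → 0, ΔL = +0 — violated.

the L=0 ↔ L=0 exclusion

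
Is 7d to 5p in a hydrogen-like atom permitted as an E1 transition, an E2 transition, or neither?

Δl = 1 − 2 = -1; l_i + l_f = 3.
E1 (Δl = ±1): satisfied.
E2 (Δl = 0,±2, l_i+l_f ≥ 2): not satisfied.

E1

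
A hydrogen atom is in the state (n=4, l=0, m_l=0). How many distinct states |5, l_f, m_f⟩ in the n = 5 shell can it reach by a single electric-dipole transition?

E1 requires Δl = ±1, so l_f ∈ {-1, 1}; with 0 ≤ l_f ≤ n_f−1 = 4, the allowed l_f values are {1}.
For l_f = 1: m_f ∈ {m_i−1, m_i, m_i+1} ∩ [−1, 1] = {-1, 0, 1} → 3 states.
Total: 3.

3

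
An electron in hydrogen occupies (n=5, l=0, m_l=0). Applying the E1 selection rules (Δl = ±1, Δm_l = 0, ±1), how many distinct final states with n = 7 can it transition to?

3

E1 requires Δl = ±1, so l_f ∈ {-1, 1}; with 0 ≤ l_f ≤ n_f−1 = 6, the allowed l_f values are {1}.
For l_f = 1: m_f ∈ {m_i−1, m_i, m_i+1} ∩ [−1, 1] = {-1, 0, 1} → 3 states.
Total: 3.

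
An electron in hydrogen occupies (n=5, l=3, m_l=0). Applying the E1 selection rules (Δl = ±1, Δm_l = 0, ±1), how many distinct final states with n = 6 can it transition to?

E1 requires Δl = ±1, so l_f ∈ {2, 4}; with 0 ≤ l_f ≤ n_f−1 = 5, the allowed l_f values are {2, 4}.
For l_f = 2: m_f ∈ {m_i−1, m_i, m_i+1} ∩ [−2, 2] = {-1, 0, 1} → 3 states.
For l_f = 4: m_f ∈ {m_i−1, m_i, m_i+1} ∩ [−4, 4] = {-1, 0, 1} → 3 states.
Total: 6.

6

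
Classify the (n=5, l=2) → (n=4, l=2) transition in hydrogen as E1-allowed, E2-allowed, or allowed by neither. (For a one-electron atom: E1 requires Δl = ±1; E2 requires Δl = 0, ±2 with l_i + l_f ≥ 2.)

Δl = 2 − 2 = +0; l_i + l_f = 4.
E1 (Δl = ±1): not satisfied.
E2 (Δl = 0,±2, l_i+l_f ≥ 2): satisfied.

E2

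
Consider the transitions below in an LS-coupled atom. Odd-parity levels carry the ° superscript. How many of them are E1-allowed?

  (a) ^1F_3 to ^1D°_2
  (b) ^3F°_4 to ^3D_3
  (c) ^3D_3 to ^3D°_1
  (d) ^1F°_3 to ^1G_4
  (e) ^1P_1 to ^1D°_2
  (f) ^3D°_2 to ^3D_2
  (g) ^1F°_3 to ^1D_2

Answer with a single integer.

6

(a) allowed
(b) allowed
(c) forbidden (ΔJ fails)
(d) allowed
(e) allowed
(f) allowed
(g) allowed
Total allowed: 6 of 7.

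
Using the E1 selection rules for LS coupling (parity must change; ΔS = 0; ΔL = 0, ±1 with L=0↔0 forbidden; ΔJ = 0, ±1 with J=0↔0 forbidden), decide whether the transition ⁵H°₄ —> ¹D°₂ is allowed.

forbidden

Initial level: S=2, L=5, J=4, parity odd. Final level: S=0, L=2, J=2, parity odd.
Parity must change: odd → odd — fails.
ΔS = 0: S: 2 → 0 — fails.
ΔL = 0, ±1 (not L=0↔0): L: 5 → 2, ΔL = -3 — fails.
ΔJ = 0, ±1 (not J=0↔0): J: 4 → 2, ΔJ = -2 — fails.
Rule(s) violated: parity, ΔS, ΔL, ΔJ.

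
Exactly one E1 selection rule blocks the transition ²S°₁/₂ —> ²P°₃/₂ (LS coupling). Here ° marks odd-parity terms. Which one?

parity

Reading off the term symbols: S 1/2→1/2, L 0→1, J 1/2→3/2, parity odd→odd.
Parity must change: odd → odd — ✗.
ΔS = 0: S: 1/2 → 1/2 — ✓.
ΔL = 0, ±1 (not L=0↔0): L: 0 → 1, ΔL = +1 — ✓.
ΔJ = 0, ±1 (not J=0↔0): J: 1/2 → 3/2, ΔJ = +1 — ✓.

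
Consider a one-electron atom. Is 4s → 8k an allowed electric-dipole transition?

Δl = 7 − 0 = +7; the E1 rule Δl = ±1 is fails.
The transition is electric-dipole forbidden.

forbidden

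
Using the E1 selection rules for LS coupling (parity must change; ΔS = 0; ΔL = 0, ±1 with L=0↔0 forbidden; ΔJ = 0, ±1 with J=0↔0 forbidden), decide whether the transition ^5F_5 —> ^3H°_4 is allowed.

forbidden

Parity must change: even → odd — ✓.
ΔS = 0: S: 2 → 1 — ✗.
ΔL = 0, ±1 (not L=0↔0): L: 3 → 5, ΔL = +2 — ✗.
ΔJ = 0, ±1 (not J=0↔0): J: 5 → 4, ΔJ = -1 — ✓.
Rule(s) violated: ΔS, ΔL.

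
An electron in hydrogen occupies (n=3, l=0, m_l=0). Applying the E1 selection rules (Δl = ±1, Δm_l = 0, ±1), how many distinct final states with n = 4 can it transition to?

3

E1 requires Δl = ±1, so l_f ∈ {-1, 1}; with 0 ≤ l_f ≤ n_f−1 = 3, the allowed l_f values are {1}.
For l_f = 1: m_f ∈ {m_i−1, m_i, m_i+1} ∩ [−1, 1] = {-1, 0, 1} → 3 states.
Total: 3.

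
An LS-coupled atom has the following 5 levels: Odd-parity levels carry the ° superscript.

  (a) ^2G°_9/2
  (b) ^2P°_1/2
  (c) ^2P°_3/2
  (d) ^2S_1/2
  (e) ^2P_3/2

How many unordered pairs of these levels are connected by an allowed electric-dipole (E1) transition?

4

(a)–(b): forbidden (parity, ΔL, ΔJ).
(a)–(c): forbidden (parity, ΔL, ΔJ).
(a)–(d): forbidden (ΔL, ΔJ).
(a)–(e): forbidden (ΔL, ΔJ).
(b)–(c): forbidden (parity).
(b)–(d): allowed.
(b)–(e): allowed.
(c)–(d): allowed.
(c)–(e): allowed.
(d)–(e): forbidden (parity).
Allowed pairs: 4 of 10.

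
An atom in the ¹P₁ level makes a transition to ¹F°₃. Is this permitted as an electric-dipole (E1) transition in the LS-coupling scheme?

forbidden

Parity must change: even → odd — satisfied.
ΔS = 0: S: 0 → 0 — satisfied.
ΔL = 0, ±1 (not L=0↔0): L: 1 → 3, ΔL = +2 — violated.
ΔJ = 0, ±1 (not J=0↔0): J: 1 → 3, ΔJ = +2 — violated.
Rule(s) violated: ΔL, ΔJ.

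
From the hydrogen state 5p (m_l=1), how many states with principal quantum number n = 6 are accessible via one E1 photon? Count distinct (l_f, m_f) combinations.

4

E1 requires Δl = ±1, so l_f ∈ {0, 2}; with 0 ≤ l_f ≤ n_f−1 = 5, the allowed l_f values are {0, 2}.
For l_f = 0: m_f ∈ {m_i−1, m_i, m_i+1} ∩ [−0, 0] = {0} → 1 state.
For l_f = 2: m_f ∈ {m_i−1, m_i, m_i+1} ∩ [−2, 2] = {0, 1, 2} → 3 states.
Total: 4.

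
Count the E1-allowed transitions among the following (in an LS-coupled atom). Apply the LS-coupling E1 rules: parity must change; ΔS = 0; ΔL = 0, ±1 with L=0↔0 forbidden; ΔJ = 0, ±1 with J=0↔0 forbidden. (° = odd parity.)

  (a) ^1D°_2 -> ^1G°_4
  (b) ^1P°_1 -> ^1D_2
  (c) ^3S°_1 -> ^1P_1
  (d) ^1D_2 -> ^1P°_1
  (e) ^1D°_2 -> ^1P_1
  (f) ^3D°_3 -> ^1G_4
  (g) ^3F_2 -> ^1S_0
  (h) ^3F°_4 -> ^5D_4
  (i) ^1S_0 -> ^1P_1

3

(a) forbidden (parity, ΔL, ΔJ fail)
(b) allowed
(c) forbidden (ΔS fails)
(d) allowed
(e) allowed
(f) forbidden (ΔS, ΔL fail)
(g) forbidden (parity, ΔS, ΔL, ΔJ fail)
(h) forbidden (ΔS fails)
(i) forbidden (parity fails)
Total allowed: 3 of 9.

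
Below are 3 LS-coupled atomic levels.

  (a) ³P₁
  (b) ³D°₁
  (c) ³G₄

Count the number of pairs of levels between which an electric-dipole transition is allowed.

(a)–(b): allowed.
(a)–(c): forbidden (parity, ΔL, ΔJ).
(b)–(c): forbidden (ΔL, ΔJ).
Allowed pairs: 1 of 3.

1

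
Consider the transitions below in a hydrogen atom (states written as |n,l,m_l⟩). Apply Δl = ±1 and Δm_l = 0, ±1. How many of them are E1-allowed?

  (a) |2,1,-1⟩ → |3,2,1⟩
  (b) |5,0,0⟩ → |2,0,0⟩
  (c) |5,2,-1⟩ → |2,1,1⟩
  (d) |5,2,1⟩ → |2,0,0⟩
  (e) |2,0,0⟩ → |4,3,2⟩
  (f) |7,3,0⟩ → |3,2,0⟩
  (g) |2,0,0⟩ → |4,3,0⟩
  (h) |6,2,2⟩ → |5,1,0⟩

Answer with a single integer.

1

(a) forbidden — Δm_l = +2 (E1 requires Δm_l = 0, ±1)
(b) forbidden — Δl = +0 (E1 requires Δl = ±1)
(c) forbidden — Δm_l = +2 (E1 requires Δm_l = 0, ±1)
(d) forbidden — Δl = -2 (E1 requires Δl = ±1)
(e) forbidden — Δl = +3 (E1 requires Δl = ±1); Δm_l = +2 (E1 requires Δm_l = 0, ±1)
(f) allowed
(g) forbidden — Δl = +3 (E1 requires Δl = ±1)
(h) forbidden — Δm_l = -2 (E1 requires Δm_l = 0, ±1)
Total allowed: 1 of 8.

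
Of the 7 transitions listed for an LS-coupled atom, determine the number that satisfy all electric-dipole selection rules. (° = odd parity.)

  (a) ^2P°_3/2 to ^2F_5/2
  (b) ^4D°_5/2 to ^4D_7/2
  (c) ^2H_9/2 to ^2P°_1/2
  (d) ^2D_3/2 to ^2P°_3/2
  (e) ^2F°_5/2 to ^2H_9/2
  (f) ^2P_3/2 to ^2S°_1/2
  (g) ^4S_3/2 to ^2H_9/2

(a) forbidden (ΔL fails)
(b) allowed
(c) forbidden (ΔL, ΔJ fail)
(d) allowed
(e) forbidden (ΔL, ΔJ fail)
(f) allowed
(g) forbidden (parity, ΔS, ΔL, ΔJ fail)
Total allowed: 3 of 7.

3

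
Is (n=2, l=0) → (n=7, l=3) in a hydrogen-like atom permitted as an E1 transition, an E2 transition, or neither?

Δl = 3 − 0 = +3; l_i + l_f = 3.
E1 (Δl = ±1): not satisfied.
E2 (Δl = 0,±2, l_i+l_f ≥ 2): not satisfied.

neither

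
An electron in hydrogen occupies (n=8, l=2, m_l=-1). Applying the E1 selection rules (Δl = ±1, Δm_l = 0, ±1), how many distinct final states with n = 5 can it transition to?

E1 requires Δl = ±1, so l_f ∈ {1, 3}; with 0 ≤ l_f ≤ n_f−1 = 4, the allowed l_f values are {1, 3}.
For l_f = 1: m_f ∈ {m_i−1, m_i, m_i+1} ∩ [−1, 1] = {-1, 0} → 2 states.
For l_f = 3: m_f ∈ {m_i−1, m_i, m_i+1} ∩ [−3, 3] = {-2, -1, 0} → 3 states.
Total: 5.

5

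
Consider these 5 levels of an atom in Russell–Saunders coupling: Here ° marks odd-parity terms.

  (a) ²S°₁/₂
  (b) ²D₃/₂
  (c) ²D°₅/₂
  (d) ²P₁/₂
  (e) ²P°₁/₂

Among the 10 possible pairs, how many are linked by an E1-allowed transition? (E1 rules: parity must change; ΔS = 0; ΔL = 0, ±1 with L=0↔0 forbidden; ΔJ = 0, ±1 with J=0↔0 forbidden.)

4

(a)–(b): forbidden (ΔL).
(a)–(c): forbidden (parity, ΔL, ΔJ).
(a)–(d): allowed.
(a)–(e): forbidden (parity).
(b)–(c): allowed.
(b)–(d): forbidden (parity).
(b)–(e): allowed.
(c)–(d): forbidden (ΔJ).
(c)–(e): forbidden (parity, ΔJ).
(d)–(e): allowed.
Allowed pairs: 4 of 10.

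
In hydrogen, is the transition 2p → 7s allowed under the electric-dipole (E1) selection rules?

allowed

Δl = 0 − 1 = -1; the E1 rule Δl = ±1 is satisfied.
All E1 selection rules are satisfied.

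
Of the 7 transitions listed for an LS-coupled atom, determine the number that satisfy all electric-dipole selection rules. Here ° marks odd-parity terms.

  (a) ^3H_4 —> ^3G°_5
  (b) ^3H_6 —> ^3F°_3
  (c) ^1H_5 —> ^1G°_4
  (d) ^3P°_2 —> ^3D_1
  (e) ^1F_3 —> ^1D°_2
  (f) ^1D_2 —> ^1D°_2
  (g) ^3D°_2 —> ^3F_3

6

(a) allowed
(b) forbidden (ΔL, ΔJ fail)
(c) allowed
(d) allowed
(e) allowed
(f) allowed
(g) allowed
Total allowed: 6 of 7.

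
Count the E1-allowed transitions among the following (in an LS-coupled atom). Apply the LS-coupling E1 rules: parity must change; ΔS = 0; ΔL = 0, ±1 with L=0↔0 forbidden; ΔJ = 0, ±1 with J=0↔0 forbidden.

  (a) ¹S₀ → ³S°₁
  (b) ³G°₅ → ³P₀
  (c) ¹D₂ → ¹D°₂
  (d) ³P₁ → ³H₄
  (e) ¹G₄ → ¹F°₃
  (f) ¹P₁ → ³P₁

2

(a) forbidden (ΔS, ΔL fail)
(b) forbidden (ΔL, ΔJ fail)
(c) allowed
(d) forbidden (parity, ΔL, ΔJ fail)
(e) allowed
(f) forbidden (parity, ΔS fail)
Total allowed: 2 of 6.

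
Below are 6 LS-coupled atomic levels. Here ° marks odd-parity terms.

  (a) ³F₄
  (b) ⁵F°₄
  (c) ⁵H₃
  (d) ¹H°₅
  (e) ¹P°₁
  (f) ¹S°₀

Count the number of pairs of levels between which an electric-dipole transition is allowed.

(a)–(b): forbidden (ΔS).
(a)–(c): forbidden (parity, ΔS, ΔL).
(a)–(d): forbidden (ΔS, ΔL).
(a)–(e): forbidden (ΔS, ΔL, ΔJ).
(a)–(f): forbidden (ΔS, ΔL, ΔJ).
(b)–(c): forbidden (ΔL).
(b)–(d): forbidden (parity, ΔS, ΔL).
(b)–(e): forbidden (parity, ΔS, ΔL, ΔJ).
(b)–(f): forbidden (parity, ΔS, ΔL, ΔJ).
(c)–(d): forbidden (ΔS, ΔJ).
(c)–(e): forbidden (ΔS, ΔL, ΔJ).
(c)–(f): forbidden (ΔS, ΔL, ΔJ).
(d)–(e): forbidden (parity, ΔL, ΔJ).
(d)–(f): forbidden (parity, ΔL, ΔJ).
(e)–(f): forbidden (parity).
Allowed pairs: 0 of 15.

0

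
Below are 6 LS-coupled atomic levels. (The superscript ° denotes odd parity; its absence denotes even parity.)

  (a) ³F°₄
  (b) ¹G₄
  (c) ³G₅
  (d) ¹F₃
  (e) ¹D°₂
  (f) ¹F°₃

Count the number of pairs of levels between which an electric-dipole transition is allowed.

4

(a)–(b): forbidden (ΔS).
(a)–(c): allowed.
(a)–(d): forbidden (ΔS).
(a)–(e): forbidden (parity, ΔS, ΔJ).
(a)–(f): forbidden (parity, ΔS).
(b)–(c): forbidden (parity, ΔS).
(b)–(d): forbidden (parity).
(b)–(e): forbidden (ΔL, ΔJ).
(b)–(f): allowed.
(c)–(d): forbidden (parity, ΔS, ΔJ).
(c)–(e): forbidden (ΔS, ΔL, ΔJ).
(c)–(f): forbidden (ΔS, ΔJ).
(d)–(e): allowed.
(d)–(f): allowed.
(e)–(f): forbidden (parity).
Allowed pairs: 4 of 15.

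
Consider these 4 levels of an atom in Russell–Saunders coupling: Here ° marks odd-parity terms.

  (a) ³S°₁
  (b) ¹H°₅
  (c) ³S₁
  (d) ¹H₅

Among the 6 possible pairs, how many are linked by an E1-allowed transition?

(a)–(b): forbidden (parity, ΔS, ΔL, ΔJ).
(a)–(c): forbidden (ΔL).
(a)–(d): forbidden (ΔS, ΔL, ΔJ).
(b)–(c): forbidden (ΔS, ΔL, ΔJ).
(b)–(d): allowed.
(c)–(d): forbidden (parity, ΔS, ΔL, ΔJ).
Allowed pairs: 1 of 6.

1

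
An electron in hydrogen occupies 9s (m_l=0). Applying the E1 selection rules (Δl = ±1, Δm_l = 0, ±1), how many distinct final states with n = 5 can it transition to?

E1 requires Δl = ±1, so l_f ∈ {-1, 1}; with 0 ≤ l_f ≤ n_f−1 = 4, the allowed l_f values are {1}.
For l_f = 1: m_f ∈ {m_i−1, m_i, m_i+1} ∩ [−1, 1] = {-1, 0, 1} → 3 states.
Total: 3.

3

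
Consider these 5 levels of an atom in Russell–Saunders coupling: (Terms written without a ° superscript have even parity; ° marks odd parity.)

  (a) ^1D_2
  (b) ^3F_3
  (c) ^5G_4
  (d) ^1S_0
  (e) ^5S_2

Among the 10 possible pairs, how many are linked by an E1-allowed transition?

0

(a)–(b): forbidden (parity, ΔS).
(a)–(c): forbidden (parity, ΔS, ΔL, ΔJ).
(a)–(d): forbidden (parity, ΔL, ΔJ).
(a)–(e): forbidden (parity, ΔS, ΔL).
(b)–(c): forbidden (parity, ΔS).
(b)–(d): forbidden (parity, ΔS, ΔL, ΔJ).
(b)–(e): forbidden (parity, ΔS, ΔL).
(c)–(d): forbidden (parity, ΔS, ΔL, ΔJ).
(c)–(e): forbidden (parity, ΔL, ΔJ).
(d)–(e): forbidden (parity, ΔS, ΔL, ΔJ).
Allowed pairs: 0 of 10.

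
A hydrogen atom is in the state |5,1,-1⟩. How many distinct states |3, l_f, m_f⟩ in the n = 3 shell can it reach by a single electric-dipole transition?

E1 requires Δl = ±1, so l_f ∈ {0, 2}; with 0 ≤ l_f ≤ n_f−1 = 2, the allowed l_f values are {0, 2}.
For l_f = 0: m_f ∈ {m_i−1, m_i, m_i+1} ∩ [−0, 0] = {0} → 1 state.
For l_f = 2: m_f ∈ {m_i−1, m_i, m_i+1} ∩ [−2, 2] = {-2, -1, 0} → 3 states.
Total: 4.

4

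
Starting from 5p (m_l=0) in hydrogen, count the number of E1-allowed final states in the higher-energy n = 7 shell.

E1 requires Δl = ±1, so l_f ∈ {0, 2}; with 0 ≤ l_f ≤ n_f−1 = 6, the allowed l_f values are {0, 2}.
For l_f = 0: m_f ∈ {m_i−1, m_i, m_i+1} ∩ [−0, 0] = {0} → 1 state.
For l_f = 2: m_f ∈ {m_i−1, m_i, m_i+1} ∩ [−2, 2] = {-1, 0, 1} → 3 states.
Total: 4.

4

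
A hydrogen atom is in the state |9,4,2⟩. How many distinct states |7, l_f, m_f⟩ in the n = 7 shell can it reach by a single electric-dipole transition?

6

E1 requires Δl = ±1, so l_f ∈ {3, 5}; with 0 ≤ l_f ≤ n_f−1 = 6, the allowed l_f values are {3, 5}.
For l_f = 3: m_f ∈ {m_i−1, m_i, m_i+1} ∩ [−3, 3] = {1, 2, 3} → 3 states.
For l_f = 5: m_f ∈ {m_i−1, m_i, m_i+1} ∩ [−5, 5] = {1, 2, 3} → 3 states.
Total: 6.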